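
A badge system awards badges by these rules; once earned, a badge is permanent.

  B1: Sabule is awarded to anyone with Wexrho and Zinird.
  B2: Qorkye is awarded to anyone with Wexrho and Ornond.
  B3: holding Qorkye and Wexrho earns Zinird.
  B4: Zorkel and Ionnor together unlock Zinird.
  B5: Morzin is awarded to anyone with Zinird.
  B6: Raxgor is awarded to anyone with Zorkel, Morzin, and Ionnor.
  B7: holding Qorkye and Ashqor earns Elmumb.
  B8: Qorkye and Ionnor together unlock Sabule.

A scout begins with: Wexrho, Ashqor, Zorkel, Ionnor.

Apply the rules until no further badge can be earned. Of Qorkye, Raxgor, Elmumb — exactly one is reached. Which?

With Zorkel and Ionnor, Zinird is earned (B4).
With Zinird, Morzin is earned (B5).
With Zorkel, Morzin, and Ionnor, Raxgor is earned (B6).
Qorkye would need Wexrho and Ornond (B2), but Ornond is never earned. Elmumb would need Qorkye and Ashqor (B7), but Qorkye is never earned.

Raxgor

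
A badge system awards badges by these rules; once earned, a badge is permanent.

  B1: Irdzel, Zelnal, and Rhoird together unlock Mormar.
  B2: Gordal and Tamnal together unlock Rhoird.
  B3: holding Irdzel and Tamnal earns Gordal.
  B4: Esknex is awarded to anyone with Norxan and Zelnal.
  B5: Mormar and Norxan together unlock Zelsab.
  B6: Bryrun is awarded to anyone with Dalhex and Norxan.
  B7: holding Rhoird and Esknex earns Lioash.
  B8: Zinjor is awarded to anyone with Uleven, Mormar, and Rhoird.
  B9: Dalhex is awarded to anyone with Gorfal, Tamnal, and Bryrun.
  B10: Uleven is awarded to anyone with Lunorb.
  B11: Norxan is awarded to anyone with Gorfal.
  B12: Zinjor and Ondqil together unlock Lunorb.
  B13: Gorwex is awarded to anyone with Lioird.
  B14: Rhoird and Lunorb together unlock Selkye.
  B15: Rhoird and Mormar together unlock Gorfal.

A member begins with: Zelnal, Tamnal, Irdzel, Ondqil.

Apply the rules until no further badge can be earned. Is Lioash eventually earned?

Yes

With Irdzel and Tamnal, Gordal is earned (B3).
With Gordal and Tamnal, Rhoird is earned (B2).
With Irdzel, Zelnal, and Rhoird, Mormar is earned (B1).
With Rhoird and Mormar, Gorfal is earned (B15).
With Gorfal, Norxan is earned (B11).
With Norxan and Zelnal, Esknex is earned (B4).
With Rhoird and Esknex, Lioash is earned (B7).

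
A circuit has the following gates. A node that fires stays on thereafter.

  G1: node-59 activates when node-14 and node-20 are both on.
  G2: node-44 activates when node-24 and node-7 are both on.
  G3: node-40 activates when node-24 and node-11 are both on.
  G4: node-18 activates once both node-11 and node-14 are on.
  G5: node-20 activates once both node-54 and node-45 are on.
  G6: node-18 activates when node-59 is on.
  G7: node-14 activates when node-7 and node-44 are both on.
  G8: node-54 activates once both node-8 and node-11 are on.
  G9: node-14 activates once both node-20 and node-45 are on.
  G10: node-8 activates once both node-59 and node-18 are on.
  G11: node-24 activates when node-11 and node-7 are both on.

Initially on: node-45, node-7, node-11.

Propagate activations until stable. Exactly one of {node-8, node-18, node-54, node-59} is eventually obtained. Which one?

G11: node-11 and node-7 on → node-24 on.
G2: node-24 and node-7 on → node-44 on.
G7: node-7 and node-44 on → node-14 on.
G4: node-11 and node-14 on → node-18 on.
node-8 would need node-59 and node-18 (G10), but node-59 never turns on. node-59 would need node-14 and node-20 (G1), but node-20 never turns on. node-54 would need node-8 and node-11 (G8), but node-8 never turns on.

node-18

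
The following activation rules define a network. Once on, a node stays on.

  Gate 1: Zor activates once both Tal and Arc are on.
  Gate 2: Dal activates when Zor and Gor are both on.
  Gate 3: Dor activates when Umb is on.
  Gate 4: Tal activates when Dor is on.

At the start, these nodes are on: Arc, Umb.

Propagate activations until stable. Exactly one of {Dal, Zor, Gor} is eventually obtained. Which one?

Gate 3: Umb on → Dor on.
Gate 4: Dor on → Tal on.
Tal and Arc are on, so Zor activates (Gate 1).
Dal would need Zor and Gor (Gate 2), but Gor never turns on. No rule produces Gor, and it is not given.

Zor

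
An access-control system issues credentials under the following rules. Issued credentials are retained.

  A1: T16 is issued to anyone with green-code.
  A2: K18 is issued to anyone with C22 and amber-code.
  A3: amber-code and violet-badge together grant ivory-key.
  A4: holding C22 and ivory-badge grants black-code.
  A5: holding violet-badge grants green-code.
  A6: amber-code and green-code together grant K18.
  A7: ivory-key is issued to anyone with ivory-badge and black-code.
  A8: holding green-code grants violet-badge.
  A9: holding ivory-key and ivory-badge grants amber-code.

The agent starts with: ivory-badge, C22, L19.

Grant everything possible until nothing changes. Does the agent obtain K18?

Yes

Holding C22 and ivory-badge grants black-code (A4).
Holding ivory-badge and black-code grants ivory-key (A7).
Holding ivory-key and ivory-badge grants amber-code (A9).
Holding C22 and amber-code grants K18 (A2).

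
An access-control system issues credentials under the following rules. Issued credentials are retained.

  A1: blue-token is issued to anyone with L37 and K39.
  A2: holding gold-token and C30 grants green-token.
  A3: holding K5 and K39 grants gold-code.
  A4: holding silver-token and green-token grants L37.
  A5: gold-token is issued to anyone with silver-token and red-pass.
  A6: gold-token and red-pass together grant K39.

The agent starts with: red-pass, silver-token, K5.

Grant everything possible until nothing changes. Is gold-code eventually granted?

Holding silver-token and red-pass grants gold-token (A5).
Holding gold-token and red-pass grants K39 (A6).
Holding K5 and K39 grants gold-code (A3).

Yes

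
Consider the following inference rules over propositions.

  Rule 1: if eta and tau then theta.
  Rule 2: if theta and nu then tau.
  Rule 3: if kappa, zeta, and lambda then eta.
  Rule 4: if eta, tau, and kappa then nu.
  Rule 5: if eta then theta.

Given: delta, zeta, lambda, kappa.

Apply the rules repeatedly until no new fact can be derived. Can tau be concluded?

tau would need theta and nu (Rule 2), but nu is never established.

No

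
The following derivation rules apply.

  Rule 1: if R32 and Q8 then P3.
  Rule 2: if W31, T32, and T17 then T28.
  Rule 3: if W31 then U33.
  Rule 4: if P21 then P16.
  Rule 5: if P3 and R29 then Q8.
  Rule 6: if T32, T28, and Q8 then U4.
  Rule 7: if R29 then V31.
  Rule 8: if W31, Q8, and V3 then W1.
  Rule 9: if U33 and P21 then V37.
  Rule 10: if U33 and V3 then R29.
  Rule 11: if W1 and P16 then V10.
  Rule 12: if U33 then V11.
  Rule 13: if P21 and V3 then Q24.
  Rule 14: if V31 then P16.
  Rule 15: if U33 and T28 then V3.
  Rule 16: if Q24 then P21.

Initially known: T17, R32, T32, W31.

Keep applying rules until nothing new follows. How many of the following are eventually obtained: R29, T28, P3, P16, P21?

3

W31, T32, and T17 hold, so T28 follows (Rule 2).
W31 holds, so U33 follows (Rule 3).
From U33 and T28, Rule 15 gives V3.
From U33 and V3, Rule 10 gives R29.
From R29, Rule 7 gives V31.
From V31, Rule 14 gives P16.
R29: reached.
T28: reached.
P3 would need R32 and Q8 (Rule 1), but Q8 is never established.
P16: reached.
P21 would need Q24 (Rule 16), but Q24 is never established.
Reached: R29, T28, and P16 — 3 of the 5.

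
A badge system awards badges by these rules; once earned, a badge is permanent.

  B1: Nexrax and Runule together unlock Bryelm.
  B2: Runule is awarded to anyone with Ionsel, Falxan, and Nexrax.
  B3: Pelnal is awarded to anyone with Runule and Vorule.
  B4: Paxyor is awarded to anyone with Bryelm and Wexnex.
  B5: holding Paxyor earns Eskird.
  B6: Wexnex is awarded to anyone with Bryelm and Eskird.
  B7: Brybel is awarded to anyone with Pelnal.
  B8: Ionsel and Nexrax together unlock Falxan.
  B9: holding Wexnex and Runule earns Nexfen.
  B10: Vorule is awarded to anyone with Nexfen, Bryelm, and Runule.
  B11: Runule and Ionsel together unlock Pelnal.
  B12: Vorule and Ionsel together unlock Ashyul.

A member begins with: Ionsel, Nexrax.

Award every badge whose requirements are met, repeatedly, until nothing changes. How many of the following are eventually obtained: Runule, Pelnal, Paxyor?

With Ionsel and Nexrax, Falxan is earned (B8).
With Ionsel, Falxan, and Nexrax, Runule is earned (B2).
With Runule and Ionsel, Pelnal is earned (B11).
Runule: reached.
Pelnal: reached.
Paxyor would need Bryelm and Wexnex (B4), but Wexnex is never earned.
Reached: Runule and Pelnal — 2 of the 3.

2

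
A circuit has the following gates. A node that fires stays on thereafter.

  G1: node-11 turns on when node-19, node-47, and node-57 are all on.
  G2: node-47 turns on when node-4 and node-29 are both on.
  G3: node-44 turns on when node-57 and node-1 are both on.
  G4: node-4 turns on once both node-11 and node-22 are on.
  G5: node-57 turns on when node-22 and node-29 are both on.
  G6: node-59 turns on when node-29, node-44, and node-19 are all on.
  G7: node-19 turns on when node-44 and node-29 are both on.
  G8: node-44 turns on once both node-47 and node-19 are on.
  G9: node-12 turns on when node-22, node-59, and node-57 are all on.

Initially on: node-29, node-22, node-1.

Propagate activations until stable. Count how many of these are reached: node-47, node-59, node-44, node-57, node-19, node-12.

5

node-22 and node-29 are on, so node-57 turns on (G5).
G3: node-57 and node-1 on → node-44 on.
G7: node-44 and node-29 on → node-19 on.
node-29, node-44, and node-19 are on, so node-59 turns on (G6).
node-22, node-59, and node-57 are on, so node-12 turns on (G9).
node-47 would need node-4 and node-29 (G2), but node-4 never turns on.
node-59: reached.
node-44: reached.
node-57: reached.
node-19: reached.
node-12: reached.
Reached: node-59, node-44, node-57, node-19, and node-12 — 5 of the 6.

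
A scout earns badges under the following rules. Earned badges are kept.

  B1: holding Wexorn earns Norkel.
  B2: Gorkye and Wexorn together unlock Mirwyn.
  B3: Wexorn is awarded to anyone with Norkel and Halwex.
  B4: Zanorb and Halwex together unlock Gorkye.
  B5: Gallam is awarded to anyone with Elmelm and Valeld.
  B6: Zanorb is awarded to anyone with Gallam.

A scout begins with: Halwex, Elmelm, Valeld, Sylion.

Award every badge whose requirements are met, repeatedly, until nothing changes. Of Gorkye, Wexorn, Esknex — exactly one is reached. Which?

With Elmelm and Valeld, Gallam is earned (B5).
With Gallam, Zanorb is earned (B6).
With Zanorb and Halwex, Gorkye is earned (B4).
No rule produces Esknex, and it is not given. Wexorn would need Norkel and Halwex (B3), but Norkel is never earned.

Gorkye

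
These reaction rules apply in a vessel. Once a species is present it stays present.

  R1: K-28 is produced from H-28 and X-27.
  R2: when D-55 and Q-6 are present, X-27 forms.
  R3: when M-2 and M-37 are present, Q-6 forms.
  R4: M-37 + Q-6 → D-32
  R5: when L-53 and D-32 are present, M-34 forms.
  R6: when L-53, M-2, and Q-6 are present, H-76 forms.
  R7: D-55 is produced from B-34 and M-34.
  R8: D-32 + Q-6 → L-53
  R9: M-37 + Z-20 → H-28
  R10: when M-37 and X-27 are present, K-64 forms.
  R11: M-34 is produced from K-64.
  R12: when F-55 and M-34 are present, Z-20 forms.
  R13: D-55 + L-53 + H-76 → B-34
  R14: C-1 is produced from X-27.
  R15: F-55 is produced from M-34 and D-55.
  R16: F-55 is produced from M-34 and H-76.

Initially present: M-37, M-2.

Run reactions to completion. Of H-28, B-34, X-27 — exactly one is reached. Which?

H-28

M-2 and M-37 present → Q-6 forms (R3).
M-37 and Q-6 present → D-32 forms (R4).
D-32 and Q-6 present → L-53 forms (R8).
L-53, M-2, and Q-6 present → H-76 forms (R6).
L-53 and D-32 present → M-34 forms (R5).
M-34 and H-76 present → F-55 forms (R16).
F-55 and M-34 present → Z-20 forms (R12).
M-37 and Z-20 present → H-28 forms (R9).
B-34 would need D-55, L-53, and H-76 (R13), but D-55 never forms. X-27 would need D-55 and Q-6 (R2), but D-55 never forms.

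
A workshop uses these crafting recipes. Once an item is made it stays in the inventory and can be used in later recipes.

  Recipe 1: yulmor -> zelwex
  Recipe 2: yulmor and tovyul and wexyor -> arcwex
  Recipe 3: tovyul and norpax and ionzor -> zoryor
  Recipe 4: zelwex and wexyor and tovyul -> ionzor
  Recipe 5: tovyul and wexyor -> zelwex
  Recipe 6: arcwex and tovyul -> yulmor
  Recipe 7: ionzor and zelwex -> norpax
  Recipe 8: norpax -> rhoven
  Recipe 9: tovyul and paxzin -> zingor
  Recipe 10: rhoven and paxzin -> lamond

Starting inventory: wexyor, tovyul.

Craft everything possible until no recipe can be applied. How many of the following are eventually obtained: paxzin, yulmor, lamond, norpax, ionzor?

2

Using Recipe 5, tovyul and wexyor make zelwex.
Using Recipe 4, zelwex, wexyor, and tovyul make ionzor.
ionzor and zelwex -> norpax (Recipe 7).
No rule produces paxzin, and it is not given.
yulmor would need arcwex and tovyul (Recipe 6), but arcwex is never obtained.
lamond would need rhoven and paxzin (Recipe 10), but paxzin is never obtained.
norpax: reached.
ionzor: reached.
Reached: norpax and ionzor — 2 of the 5.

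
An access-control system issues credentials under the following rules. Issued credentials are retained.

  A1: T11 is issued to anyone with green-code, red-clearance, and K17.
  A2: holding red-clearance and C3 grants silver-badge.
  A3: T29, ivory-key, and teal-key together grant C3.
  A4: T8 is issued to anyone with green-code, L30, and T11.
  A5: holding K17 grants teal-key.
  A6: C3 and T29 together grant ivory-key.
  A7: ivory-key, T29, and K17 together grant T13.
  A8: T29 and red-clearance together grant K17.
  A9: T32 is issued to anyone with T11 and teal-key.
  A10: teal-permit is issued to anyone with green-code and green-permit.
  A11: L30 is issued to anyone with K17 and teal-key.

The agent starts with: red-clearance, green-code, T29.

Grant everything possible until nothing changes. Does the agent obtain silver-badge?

No

silver-badge would need red-clearance and C3 (A2), but C3 is never granted.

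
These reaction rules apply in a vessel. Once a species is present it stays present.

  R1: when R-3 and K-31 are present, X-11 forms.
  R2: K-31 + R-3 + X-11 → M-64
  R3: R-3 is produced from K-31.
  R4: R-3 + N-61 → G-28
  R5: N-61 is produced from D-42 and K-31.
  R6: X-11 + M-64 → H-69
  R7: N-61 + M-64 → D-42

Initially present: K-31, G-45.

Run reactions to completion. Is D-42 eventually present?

No

D-42 would need N-61 and M-64 (R7), but N-61 never forms.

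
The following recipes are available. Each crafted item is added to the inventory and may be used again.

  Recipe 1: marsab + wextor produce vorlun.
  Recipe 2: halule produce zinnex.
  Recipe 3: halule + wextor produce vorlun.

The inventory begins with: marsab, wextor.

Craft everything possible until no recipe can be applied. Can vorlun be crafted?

Yes

Using Recipe 1, marsab and wextor make vorlun.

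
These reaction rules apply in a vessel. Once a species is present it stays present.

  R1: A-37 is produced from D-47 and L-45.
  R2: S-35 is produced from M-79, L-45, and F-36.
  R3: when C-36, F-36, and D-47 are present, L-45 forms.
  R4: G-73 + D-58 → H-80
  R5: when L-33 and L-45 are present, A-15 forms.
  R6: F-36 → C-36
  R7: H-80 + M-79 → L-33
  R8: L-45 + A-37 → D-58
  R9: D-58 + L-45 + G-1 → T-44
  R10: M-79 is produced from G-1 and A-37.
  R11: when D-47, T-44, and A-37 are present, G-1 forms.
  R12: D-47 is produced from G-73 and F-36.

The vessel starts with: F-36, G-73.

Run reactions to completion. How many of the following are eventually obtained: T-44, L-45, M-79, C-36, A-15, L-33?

G-73 and F-36 present → D-47 forms (R12).
F-36 present → C-36 forms (R6).
C-36, F-36, and D-47 present → L-45 forms (R3).
T-44 would need D-58, L-45, and G-1 (R9), but G-1 never forms.
L-45: reached.
M-79 would need G-1 and A-37 (R10), but G-1 never forms.
C-36: reached.
A-15 would need L-33 and L-45 (R5), but L-33 never forms.
L-33 would need H-80 and M-79 (R7), but M-79 never forms.
Reached: L-45 and C-36 — 2 of the 6.

2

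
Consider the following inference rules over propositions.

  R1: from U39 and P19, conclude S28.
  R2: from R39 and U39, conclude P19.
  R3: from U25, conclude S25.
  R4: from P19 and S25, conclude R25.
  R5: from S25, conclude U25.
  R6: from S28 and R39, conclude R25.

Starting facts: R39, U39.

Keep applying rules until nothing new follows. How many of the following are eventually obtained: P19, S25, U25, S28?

2

From R39 and U39, R2 gives P19.
From U39 and P19, R1 gives S28.
P19: reached.
S25 would need U25 (R3), but U25 is never established.
U25 would need S25 (R5), but S25 is never established.
S28: reached.
Reached: P19 and S28 — 2 of the 4.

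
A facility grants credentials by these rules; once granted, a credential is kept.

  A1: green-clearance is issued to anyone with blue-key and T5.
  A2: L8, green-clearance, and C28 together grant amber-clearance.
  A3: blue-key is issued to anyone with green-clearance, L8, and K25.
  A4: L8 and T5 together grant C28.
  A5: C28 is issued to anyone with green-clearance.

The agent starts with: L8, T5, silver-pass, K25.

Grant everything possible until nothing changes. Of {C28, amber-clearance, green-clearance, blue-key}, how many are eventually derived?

1

Holding L8 and T5 grants C28 (A4).
C28: reached.
amber-clearance would need L8, green-clearance, and C28 (A2), but green-clearance is never granted.
green-clearance would need blue-key and T5 (A1), but blue-key is never granted.
blue-key would need green-clearance, L8, and K25 (A3), but green-clearance is never granted.
Reached: C28 — 1 of the 4.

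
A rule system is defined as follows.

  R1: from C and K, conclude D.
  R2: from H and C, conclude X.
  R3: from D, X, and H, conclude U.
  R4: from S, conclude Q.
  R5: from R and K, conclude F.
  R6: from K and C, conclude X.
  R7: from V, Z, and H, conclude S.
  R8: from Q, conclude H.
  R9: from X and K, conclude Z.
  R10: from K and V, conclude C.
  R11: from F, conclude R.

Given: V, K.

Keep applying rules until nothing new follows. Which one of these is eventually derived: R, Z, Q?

From K and V, R10 gives C.
From K and C, R6 gives X.
From X and K, R9 gives Z.
R would need F (R11), but F is never established. Q would need S (R4), but S is never established.

Z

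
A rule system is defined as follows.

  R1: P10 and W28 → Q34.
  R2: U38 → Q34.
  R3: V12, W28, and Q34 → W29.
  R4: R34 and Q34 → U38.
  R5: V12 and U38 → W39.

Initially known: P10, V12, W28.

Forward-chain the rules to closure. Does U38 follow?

U38 would need R34 and Q34 (R4), but R34 is never established.

No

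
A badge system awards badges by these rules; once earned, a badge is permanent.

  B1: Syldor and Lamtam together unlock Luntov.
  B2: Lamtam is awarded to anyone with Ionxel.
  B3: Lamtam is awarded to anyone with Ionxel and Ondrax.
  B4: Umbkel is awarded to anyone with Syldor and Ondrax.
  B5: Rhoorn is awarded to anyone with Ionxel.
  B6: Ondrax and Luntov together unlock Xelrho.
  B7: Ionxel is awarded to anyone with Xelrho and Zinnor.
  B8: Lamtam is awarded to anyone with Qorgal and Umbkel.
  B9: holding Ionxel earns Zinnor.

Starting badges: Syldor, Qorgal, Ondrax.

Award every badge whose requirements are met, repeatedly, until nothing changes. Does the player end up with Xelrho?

Yes

With Syldor and Ondrax, Umbkel is earned (B4).
With Qorgal and Umbkel, Lamtam is earned (B8).
With Syldor and Lamtam, Luntov is earned (B1).
With Ondrax and Luntov, Xelrho is earned (B6).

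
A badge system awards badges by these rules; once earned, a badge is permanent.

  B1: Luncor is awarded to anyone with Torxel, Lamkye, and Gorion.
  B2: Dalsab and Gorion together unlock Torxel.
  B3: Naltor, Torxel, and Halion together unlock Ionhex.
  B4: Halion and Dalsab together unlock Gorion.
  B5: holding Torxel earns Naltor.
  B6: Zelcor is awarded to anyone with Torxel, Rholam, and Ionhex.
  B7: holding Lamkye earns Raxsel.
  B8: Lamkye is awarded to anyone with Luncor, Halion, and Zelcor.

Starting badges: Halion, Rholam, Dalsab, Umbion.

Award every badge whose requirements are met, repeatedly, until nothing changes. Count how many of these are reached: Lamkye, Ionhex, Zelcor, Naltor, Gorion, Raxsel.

With Halion and Dalsab, Gorion is earned (B4).
With Dalsab and Gorion, Torxel is earned (B2).
With Torxel, Naltor is earned (B5).
With Naltor, Torxel, and Halion, Ionhex is earned (B3).
With Torxel, Rholam, and Ionhex, Zelcor is earned (B6).
Lamkye would need Luncor, Halion, and Zelcor (B8), but Luncor is never earned.
Ionhex: reached.
Zelcor: reached.
Naltor: reached.
Gorion: reached.
Raxsel would need Lamkye (B7), but Lamkye is never earned.
Reached: Ionhex, Zelcor, Naltor, and Gorion — 4 of the 6.

4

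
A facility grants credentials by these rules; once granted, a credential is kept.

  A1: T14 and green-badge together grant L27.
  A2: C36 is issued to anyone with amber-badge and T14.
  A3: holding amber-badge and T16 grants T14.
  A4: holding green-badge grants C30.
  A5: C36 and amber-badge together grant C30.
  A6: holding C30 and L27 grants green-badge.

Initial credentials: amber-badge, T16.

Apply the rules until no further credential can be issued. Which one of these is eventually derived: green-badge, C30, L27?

Holding amber-badge and T16 grants T14 (A3).
Holding amber-badge and T14 grants C36 (A2).
Holding C36 and amber-badge grants C30 (A5).
L27 would need T14 and green-badge (A1), but green-badge is never granted. green-badge would need C30 and L27 (A6), but L27 is never granted.

C30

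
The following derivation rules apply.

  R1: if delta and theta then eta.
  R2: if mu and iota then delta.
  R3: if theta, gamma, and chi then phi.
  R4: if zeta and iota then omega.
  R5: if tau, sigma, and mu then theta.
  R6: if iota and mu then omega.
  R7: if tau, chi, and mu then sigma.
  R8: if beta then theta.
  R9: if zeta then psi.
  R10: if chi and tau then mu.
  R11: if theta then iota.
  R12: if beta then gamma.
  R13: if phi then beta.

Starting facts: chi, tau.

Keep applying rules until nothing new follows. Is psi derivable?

psi would need zeta (R9), but zeta is never established.

No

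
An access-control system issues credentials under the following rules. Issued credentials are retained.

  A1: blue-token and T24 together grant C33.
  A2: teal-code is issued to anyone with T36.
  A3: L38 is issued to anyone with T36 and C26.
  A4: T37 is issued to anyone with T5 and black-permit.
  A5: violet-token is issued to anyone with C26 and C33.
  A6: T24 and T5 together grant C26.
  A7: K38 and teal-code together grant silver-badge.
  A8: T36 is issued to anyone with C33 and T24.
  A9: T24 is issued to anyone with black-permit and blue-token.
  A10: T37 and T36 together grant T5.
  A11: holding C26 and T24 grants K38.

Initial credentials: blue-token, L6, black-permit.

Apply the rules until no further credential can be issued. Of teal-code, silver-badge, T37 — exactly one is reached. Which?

Holding black-permit and blue-token grants T24 (A9).
Holding blue-token and T24 grants C33 (A1).
Holding C33 and T24 grants T36 (A8).
Holding T36 grants teal-code (A2).
T37 would need T5 and black-permit (A4), but T5 is never granted. silver-badge would need K38 and teal-code (A7), but K38 is never granted.

teal-code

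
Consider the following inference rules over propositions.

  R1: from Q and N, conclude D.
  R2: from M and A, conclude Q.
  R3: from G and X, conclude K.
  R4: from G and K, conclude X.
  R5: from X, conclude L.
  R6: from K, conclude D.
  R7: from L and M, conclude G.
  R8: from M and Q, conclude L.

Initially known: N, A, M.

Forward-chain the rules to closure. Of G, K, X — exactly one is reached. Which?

G

M and A hold, so Q follows (R2).
From M and Q, R8 gives L.
From L and M, R7 gives G.
X would need G and K (R4), but K is never established. K would need G and X (R3), but X is never established.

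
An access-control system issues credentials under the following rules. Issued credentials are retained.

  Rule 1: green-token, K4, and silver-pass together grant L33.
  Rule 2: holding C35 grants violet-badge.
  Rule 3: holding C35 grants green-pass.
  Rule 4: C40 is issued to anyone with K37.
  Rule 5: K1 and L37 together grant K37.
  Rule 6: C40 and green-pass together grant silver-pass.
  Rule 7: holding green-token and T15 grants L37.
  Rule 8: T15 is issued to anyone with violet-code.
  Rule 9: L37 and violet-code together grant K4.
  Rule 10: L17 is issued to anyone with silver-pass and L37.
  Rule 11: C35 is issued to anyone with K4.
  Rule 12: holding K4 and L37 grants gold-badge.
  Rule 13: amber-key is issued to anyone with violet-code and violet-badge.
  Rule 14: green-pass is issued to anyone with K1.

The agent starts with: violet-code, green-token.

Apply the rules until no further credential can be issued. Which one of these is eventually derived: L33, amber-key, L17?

amber-key

Holding violet-code grants T15 (Rule 8).
Holding green-token and T15 grants L37 (Rule 7).
Holding L37 and violet-code grants K4 (Rule 9).
Holding K4 grants C35 (Rule 11).
Holding C35 grants violet-badge (Rule 2).
Holding violet-code and violet-badge grants amber-key (Rule 13).
L33 would need green-token, K4, and silver-pass (Rule 1), but silver-pass is never granted. L17 would need silver-pass and L37 (Rule 10), but silver-pass is never granted.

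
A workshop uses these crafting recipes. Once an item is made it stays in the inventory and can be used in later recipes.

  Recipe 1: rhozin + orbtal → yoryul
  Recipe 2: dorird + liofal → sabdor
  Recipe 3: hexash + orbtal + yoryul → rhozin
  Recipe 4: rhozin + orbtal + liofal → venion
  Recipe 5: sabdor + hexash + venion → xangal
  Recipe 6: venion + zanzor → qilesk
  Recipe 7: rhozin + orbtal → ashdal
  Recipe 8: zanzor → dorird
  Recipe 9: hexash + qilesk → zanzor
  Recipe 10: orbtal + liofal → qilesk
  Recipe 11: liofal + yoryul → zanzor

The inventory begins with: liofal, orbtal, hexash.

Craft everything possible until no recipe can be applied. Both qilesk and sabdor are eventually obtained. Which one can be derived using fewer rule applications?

qilesk

qilesk: Using Recipe 10, orbtal and liofal make qilesk. [1 rule application]
sabdor: Using Recipe 10, orbtal and liofal make qilesk. hexash + qilesk → zanzor (Recipe 9). Using Recipe 8, zanzor makes dorird. Using Recipe 2, dorird and liofal make sabdor. [4 rule applications]
qilesk needs fewer.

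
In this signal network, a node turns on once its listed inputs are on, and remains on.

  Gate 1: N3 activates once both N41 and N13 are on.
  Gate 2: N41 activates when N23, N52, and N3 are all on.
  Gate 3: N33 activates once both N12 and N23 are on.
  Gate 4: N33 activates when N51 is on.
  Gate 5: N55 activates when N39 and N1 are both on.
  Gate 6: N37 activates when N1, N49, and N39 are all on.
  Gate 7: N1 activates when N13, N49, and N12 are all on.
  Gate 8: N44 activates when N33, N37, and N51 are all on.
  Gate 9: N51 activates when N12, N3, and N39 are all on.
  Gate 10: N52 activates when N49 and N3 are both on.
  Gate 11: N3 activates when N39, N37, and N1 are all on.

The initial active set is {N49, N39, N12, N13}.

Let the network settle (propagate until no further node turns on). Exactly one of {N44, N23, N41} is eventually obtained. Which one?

Gate 7: N13, N49, and N12 on → N1 on.
Gate 6: N1, N49, and N39 on → N37 on.
N39, N37, and N1 are on, so N3 activates (Gate 11).
N12, N3, and N39 are on, so N51 activates (Gate 9).
Gate 4: N51 on → N33 on.
N33, N37, and N51 are on, so N44 activates (Gate 8).
N41 would need N23, N52, and N3 (Gate 2), but N23 never turns on. No rule produces N23, and it is not given.

N44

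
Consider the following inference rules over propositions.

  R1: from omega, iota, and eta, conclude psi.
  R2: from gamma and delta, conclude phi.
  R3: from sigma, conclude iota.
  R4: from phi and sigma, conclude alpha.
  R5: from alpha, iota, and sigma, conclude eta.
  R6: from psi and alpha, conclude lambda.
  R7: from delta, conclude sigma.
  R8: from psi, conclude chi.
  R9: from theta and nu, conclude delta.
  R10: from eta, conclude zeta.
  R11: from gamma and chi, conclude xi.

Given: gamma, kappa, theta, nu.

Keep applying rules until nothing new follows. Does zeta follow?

From theta and nu, R9 gives delta.
gamma and delta hold, so phi follows (R2).
delta holds, so sigma follows (R7).
sigma holds, so iota follows (R3).
phi and sigma hold, so alpha follows (R4).
From alpha, iota, and sigma, R5 gives eta.
eta holds, so zeta follows (R10).

Yes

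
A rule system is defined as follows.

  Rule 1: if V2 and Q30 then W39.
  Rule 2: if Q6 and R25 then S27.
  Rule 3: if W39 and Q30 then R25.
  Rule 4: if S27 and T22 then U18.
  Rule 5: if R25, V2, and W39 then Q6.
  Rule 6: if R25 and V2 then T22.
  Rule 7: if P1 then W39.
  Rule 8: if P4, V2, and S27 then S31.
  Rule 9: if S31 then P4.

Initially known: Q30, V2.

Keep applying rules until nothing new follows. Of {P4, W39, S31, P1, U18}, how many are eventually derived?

2

V2 and Q30 hold, so W39 follows (Rule 1).
W39 and Q30 hold, so R25 follows (Rule 3).
R25 and V2 hold, so T22 follows (Rule 6).
From R25, V2, and W39, Rule 5 gives Q6.
From Q6 and R25, Rule 2 gives S27.
From S27 and T22, Rule 4 gives U18.
P4 would need S31 (Rule 9), but S31 is never established.
W39: reached.
S31 would need P4, V2, and S27 (Rule 8), but P4 is never established.
No rule produces P1, and it is not given.
U18: reached.
Reached: W39 and U18 — 2 of the 5.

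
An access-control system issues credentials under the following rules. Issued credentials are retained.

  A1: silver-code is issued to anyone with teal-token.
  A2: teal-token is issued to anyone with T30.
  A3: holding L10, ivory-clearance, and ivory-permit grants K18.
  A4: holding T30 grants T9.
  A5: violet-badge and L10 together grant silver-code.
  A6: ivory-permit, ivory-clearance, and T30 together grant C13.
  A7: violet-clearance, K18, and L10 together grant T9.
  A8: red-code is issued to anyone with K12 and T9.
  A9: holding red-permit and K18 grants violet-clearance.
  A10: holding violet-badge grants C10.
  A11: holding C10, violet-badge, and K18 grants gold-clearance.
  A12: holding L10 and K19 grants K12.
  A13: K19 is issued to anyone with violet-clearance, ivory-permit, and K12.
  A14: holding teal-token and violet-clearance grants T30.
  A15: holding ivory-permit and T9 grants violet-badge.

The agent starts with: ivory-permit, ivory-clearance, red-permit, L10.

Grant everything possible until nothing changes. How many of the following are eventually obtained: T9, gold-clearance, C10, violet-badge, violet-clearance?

5

Holding L10, ivory-clearance, and ivory-permit grants K18 (A3).
Holding red-permit and K18 grants violet-clearance (A9).
Holding violet-clearance, K18, and L10 grants T9 (A7).
Holding ivory-permit and T9 grants violet-badge (A15).
Holding violet-badge grants C10 (A10).
Holding C10, violet-badge, and K18 grants gold-clearance (A11).
T9: reached.
gold-clearance: reached.
C10: reached.
violet-badge: reached.
violet-clearance: reached.
All 5 are reached.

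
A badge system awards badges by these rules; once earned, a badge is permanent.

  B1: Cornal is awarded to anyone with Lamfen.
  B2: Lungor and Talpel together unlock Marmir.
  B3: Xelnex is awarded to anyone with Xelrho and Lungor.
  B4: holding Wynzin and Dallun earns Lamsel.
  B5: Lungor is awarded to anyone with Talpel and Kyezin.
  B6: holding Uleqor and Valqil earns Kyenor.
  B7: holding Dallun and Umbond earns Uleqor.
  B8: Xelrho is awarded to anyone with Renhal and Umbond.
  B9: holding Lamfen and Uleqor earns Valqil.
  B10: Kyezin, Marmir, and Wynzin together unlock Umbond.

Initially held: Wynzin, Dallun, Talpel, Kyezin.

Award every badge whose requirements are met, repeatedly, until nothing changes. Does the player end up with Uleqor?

With Talpel and Kyezin, Lungor is earned (B5).
With Lungor and Talpel, Marmir is earned (B2).
With Kyezin, Marmir, and Wynzin, Umbond is earned (B10).
With Dallun and Umbond, Uleqor is earned (B7).

Yes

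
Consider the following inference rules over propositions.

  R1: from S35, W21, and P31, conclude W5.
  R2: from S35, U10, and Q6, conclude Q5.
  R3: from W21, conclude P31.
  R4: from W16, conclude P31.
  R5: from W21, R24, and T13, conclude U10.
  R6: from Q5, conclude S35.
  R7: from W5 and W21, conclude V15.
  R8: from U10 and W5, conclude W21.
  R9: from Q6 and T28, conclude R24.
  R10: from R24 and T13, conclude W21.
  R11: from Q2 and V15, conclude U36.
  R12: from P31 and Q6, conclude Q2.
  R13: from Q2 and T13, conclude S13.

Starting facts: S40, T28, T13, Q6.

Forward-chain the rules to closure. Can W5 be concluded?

W5 would need S35, W21, and P31 (R1), but S35 is never established.

No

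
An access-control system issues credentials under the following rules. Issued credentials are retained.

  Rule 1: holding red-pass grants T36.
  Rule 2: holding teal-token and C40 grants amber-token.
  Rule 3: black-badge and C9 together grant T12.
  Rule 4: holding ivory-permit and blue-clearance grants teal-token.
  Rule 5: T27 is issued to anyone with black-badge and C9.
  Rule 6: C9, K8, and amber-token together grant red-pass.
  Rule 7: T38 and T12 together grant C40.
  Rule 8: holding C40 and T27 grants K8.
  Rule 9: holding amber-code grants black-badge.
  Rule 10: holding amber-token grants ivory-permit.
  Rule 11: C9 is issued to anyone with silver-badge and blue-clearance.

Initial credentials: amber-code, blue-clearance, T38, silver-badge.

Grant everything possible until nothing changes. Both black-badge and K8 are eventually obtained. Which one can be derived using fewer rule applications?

black-badge: Holding amber-code grants black-badge (Rule 9). [1 rule application]
K8: Holding silver-badge and blue-clearance grants C9 (Rule 11). Holding amber-code grants black-badge (Rule 9). Holding black-badge and C9 grants T12 (Rule 3). Holding black-badge and C9 grants T27 (Rule 5). Holding T38 and T12 grants C40 (Rule 7). Holding C40 and T27 grants K8 (Rule 8). [6 rule applications]
black-badge needs fewer.

black-badge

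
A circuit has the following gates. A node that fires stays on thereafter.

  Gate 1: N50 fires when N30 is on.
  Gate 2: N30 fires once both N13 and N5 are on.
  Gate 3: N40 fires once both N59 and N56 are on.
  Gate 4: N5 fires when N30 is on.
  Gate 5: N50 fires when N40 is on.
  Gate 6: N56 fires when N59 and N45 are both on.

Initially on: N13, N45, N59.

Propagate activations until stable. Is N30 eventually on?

N30 would need N13 and N5 (Gate 2), but N5 never turns on.

No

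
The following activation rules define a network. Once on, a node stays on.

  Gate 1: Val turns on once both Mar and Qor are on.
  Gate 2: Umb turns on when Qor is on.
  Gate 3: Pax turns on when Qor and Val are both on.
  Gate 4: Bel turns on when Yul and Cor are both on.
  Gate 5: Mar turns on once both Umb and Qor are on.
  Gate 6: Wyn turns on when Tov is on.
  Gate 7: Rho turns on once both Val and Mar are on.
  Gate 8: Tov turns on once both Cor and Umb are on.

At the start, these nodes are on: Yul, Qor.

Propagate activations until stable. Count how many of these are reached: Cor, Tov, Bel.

No rule produces Cor, and it is not given.
Tov would need Cor and Umb (Gate 8), but Cor never turns on.
Bel would need Yul and Cor (Gate 4), but Cor never turns on.
None of the 3 are reached.

0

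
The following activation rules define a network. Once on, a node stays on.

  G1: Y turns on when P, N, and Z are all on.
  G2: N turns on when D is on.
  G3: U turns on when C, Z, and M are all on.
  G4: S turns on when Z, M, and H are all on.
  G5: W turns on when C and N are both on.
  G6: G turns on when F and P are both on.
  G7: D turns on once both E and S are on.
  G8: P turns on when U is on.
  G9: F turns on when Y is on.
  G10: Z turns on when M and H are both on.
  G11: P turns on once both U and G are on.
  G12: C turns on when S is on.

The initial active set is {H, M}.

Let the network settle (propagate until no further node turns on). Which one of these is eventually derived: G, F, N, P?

P

M and H are on, so Z turns on (G10).
Z, M, and H are on, so S turns on (G4).
G12: S on → C on.
C, Z, and M are on, so U turns on (G3).
G8: U on → P on.
F would need Y (G9), but Y never turns on. N would need D (G2), but D never turns on. G would need F and P (G6), but F never turns on.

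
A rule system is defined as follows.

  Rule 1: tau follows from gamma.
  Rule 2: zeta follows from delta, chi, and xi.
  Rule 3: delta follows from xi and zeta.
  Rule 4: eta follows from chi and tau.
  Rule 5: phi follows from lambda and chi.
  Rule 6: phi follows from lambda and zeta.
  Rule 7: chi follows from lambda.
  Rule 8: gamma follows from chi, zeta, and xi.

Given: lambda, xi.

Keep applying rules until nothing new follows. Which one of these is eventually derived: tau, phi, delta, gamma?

phi

From lambda, Rule 7 gives chi.
From lambda and chi, Rule 5 gives phi.
tau would need gamma (Rule 1), but gamma is never established. delta would need xi and zeta (Rule 3), but zeta is never established. gamma would need chi, zeta, and xi (Rule 8), but zeta is never established.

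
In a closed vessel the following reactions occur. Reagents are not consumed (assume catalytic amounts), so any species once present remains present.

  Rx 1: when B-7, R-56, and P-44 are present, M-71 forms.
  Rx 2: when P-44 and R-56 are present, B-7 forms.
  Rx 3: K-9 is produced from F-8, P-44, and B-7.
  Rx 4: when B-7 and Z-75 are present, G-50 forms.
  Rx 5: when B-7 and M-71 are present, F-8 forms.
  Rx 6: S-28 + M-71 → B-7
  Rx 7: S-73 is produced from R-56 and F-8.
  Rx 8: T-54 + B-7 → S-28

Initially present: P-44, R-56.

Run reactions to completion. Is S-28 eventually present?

S-28 would need T-54 and B-7 (Rx 8), but T-54 never forms.

No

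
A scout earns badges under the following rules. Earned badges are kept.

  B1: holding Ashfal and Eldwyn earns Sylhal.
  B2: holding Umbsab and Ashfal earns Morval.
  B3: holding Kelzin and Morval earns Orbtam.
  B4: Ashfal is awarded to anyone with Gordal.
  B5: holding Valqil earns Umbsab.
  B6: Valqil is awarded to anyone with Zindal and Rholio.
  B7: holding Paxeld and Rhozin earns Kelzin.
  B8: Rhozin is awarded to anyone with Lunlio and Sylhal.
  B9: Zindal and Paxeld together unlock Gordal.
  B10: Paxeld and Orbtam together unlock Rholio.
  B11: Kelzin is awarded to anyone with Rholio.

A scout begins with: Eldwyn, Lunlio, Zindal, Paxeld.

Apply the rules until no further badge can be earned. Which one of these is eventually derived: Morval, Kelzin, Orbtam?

With Zindal and Paxeld, Gordal is earned (B9).
With Gordal, Ashfal is earned (B4).
With Ashfal and Eldwyn, Sylhal is earned (B1).
With Lunlio and Sylhal, Rhozin is earned (B8).
With Paxeld and Rhozin, Kelzin is earned (B7).
Orbtam would need Kelzin and Morval (B3), but Morval is never earned. Morval would need Umbsab and Ashfal (B2), but Umbsab is never earned.

Kelzin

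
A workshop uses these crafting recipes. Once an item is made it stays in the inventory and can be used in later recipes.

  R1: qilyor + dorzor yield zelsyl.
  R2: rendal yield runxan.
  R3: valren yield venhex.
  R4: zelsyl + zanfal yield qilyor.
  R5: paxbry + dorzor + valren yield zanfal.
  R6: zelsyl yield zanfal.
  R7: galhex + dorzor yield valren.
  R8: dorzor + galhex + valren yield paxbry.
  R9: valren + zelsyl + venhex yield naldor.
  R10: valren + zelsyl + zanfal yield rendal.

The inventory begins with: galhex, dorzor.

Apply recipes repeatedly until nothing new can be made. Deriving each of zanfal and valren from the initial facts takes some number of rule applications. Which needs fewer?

valren: galhex + dorzor → valren (R7). [1 rule application]
zanfal: Using R7, galhex and dorzor make valren. dorzor + galhex + valren → paxbry (R8). Using R5, paxbry, dorzor, and valren make zanfal. [3 rule applications]
valren needs fewer.

valren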